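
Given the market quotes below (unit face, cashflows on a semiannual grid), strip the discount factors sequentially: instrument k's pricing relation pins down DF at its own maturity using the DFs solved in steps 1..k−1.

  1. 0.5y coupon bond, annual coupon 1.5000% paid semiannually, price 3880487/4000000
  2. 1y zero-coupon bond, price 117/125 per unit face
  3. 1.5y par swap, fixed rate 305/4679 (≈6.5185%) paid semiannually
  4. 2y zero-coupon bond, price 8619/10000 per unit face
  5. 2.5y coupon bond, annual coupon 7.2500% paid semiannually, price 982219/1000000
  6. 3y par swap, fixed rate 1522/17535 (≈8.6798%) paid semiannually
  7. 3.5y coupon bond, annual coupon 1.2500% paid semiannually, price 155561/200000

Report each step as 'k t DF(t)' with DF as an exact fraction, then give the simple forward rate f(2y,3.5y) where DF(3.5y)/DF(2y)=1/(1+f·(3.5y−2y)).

1 1/2 9629/10000
2 1 117/125
3 3/2 1817/2000
4 2 8619/10000
5 5/2 1639/2000
6 3 7717/10000
7 7/2 7403/10000
f(2y,3.5y) = ((8619/10000)/(7403/10000) − 1)/(3/2) = 2432/22209 ≈ 10.9505%

step 1 [0.5y] bond c/2=3/400: DF=(3880487/4000000 − 3/400·(0))/(1+3/400) = 9629/10000 ≈ 0.962900
step 2 [1y] zero: DF = P = 117/125 ≈ 0.936000
step 3 [1.5y] swap r/2=305/9358: DF=(1 − 305/9358·(0.962900+0.936000))/(1+305/9358) = 1817/2000 ≈ 0.908500
step 4 [2y] zero: DF = P = 8619/10000 ≈ 0.861900
step 5 [2.5y] bond c/2=29/800: DF=(982219/1000000 − 29/800·(0.962900+0.936000+0.908500+0.861900))/(1+29/800) = 1639/2000 ≈ 0.819500
step 6 [3y] swap r/2=761/17535: DF=(1 − 761/17535·(0.962900+0.936000+0.908500+0.861900+0.819500))/(1+761/17535) = 7717/10000 ≈ 0.771700
step 7 [3.5y] bond c/2=1/160: DF=(155561/200000 − 1/160·(0.962900+0.936000+0.908500+0.861900+0.819500+0.771700))/(1+1/160) = 7403/10000 ≈ 0.740300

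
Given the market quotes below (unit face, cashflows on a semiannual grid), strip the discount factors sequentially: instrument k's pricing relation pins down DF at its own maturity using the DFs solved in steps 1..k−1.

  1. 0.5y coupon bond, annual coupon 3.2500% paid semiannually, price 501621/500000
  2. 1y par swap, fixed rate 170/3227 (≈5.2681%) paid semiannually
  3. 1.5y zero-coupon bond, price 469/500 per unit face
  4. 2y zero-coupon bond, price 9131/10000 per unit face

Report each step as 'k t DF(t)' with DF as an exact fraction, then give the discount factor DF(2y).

1 1/2 617/625
2 1 949/1000
3 3/2 469/500
4 2 9131/10000
DF(2y) = 9131/10000 ≈ 0.913100

step 1 [0.5y] bond c/2=13/800: DF=(501621/500000 − 13/800·(0))/(1+13/800) = 617/625 ≈ 0.987200
step 2 [1y] swap r/2=85/3227: DF=(1 − 85/3227·(0.987200))/(1+85/3227) = 949/1000 ≈ 0.949000
step 3 [1.5y] zero: DF = P = 469/500 ≈ 0.938000
step 4 [2y] zero: DF = P = 9131/10000 ≈ 0.913100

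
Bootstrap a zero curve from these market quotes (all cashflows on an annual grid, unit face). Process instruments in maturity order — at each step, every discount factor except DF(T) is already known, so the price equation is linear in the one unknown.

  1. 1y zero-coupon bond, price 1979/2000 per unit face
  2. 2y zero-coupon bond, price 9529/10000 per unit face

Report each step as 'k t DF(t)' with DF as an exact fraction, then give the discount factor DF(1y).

step 1 [1y] zero: DF = P = 1979/2000 ≈ 0.989500
step 2 [2y] zero: DF = P = 9529/10000 ≈ 0.952900

1 1 1979/2000
2 2 9529/10000
DF(1y) = 1979/2000 ≈ 0.989500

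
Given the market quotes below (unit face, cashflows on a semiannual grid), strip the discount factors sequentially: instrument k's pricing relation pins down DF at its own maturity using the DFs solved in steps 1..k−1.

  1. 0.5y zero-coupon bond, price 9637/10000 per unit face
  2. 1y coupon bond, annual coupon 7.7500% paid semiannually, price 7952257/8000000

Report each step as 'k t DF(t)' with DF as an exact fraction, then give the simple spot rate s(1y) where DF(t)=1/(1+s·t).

1 1/2 9637/10000
2 1 921/1000
s(1y) = (1/(921/1000) − 1)/(1) = 79/921 ≈ 8.5776%

step 1 [0.5y] zero: DF = P = 9637/10000 ≈ 0.963700
step 2 [1y] bond c/2=31/800: DF=(7952257/8000000 − 31/800·(0.963700))/(1+31/800) = 921/1000 ≈ 0.921000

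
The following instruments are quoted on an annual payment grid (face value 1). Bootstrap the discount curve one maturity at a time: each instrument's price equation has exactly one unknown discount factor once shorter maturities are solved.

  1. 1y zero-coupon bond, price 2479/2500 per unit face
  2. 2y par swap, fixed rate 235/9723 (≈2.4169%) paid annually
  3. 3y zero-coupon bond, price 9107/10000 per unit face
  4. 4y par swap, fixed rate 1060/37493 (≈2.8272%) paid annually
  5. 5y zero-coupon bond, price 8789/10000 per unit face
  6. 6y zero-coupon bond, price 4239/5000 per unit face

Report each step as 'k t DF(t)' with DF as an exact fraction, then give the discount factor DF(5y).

step 1 [1y] zero: DF = P = 2479/2500 ≈ 0.991600
step 2 [2y] swap r/1=235/9723: DF=(1 − 235/9723·(0.991600))/(1+235/9723) = 953/1000 ≈ 0.953000
step 3 [3y] zero: DF = P = 9107/10000 ≈ 0.910700
step 4 [4y] swap r/1=1060/37493: DF=(1 − 1060/37493·(0.991600+0.953000+0.910700))/(1+1060/37493) = 447/500 ≈ 0.894000
step 5 [5y] zero: DF = P = 8789/10000 ≈ 0.878900
step 6 [6y] zero: DF = P = 4239/5000 ≈ 0.847800

1 1 2479/2500
2 2 953/1000
3 3 9107/10000
4 4 447/500
5 5 8789/10000
6 6 4239/5000
DF(5y) = 8789/10000 ≈ 0.878900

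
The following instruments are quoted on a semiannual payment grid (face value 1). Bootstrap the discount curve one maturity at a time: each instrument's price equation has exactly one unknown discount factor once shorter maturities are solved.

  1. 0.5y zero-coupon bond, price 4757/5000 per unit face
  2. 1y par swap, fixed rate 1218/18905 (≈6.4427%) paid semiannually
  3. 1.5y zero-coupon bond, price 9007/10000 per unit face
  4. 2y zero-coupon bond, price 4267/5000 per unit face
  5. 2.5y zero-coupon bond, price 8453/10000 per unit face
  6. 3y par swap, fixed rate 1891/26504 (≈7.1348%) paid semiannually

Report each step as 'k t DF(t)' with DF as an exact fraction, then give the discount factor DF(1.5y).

1 1/2 4757/5000
2 1 9391/10000
3 3/2 9007/10000
4 2 4267/5000
5 5/2 8453/10000
6 3 8109/10000
DF(1.5y) = 9007/10000 ≈ 0.900700

step 1 [0.5y] zero: DF = P = 4757/5000 ≈ 0.951400
step 2 [1y] swap r/2=609/18905: DF=(1 − 609/18905·(0.951400))/(1+609/18905) = 9391/10000 ≈ 0.939100
step 3 [1.5y] zero: DF = P = 9007/10000 ≈ 0.900700
step 4 [2y] zero: DF = P = 4267/5000 ≈ 0.853400
step 5 [2.5y] zero: DF = P = 8453/10000 ≈ 0.845300
step 6 [3y] swap r/2=1891/53008: DF=(1 − 1891/53008·(0.951400+0.939100+0.900700+0.853400+0.845300))/(1+1891/53008) = 8109/10000 ≈ 0.810900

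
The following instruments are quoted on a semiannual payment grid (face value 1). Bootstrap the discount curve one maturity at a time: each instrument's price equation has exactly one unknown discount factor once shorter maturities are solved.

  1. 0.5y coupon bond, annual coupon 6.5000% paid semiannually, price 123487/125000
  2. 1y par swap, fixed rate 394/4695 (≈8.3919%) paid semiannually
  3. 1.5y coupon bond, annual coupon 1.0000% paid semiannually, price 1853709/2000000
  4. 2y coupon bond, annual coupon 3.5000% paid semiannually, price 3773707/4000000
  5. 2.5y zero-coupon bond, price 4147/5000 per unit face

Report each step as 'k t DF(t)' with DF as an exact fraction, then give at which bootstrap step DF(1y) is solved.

step 1 [0.5y] bond c/2=13/400: DF=(123487/125000 − 13/400·(0))/(1+13/400) = 598/625 ≈ 0.956800
step 2 [1y] swap r/2=197/4695: DF=(1 − 197/4695·(0.956800))/(1+197/4695) = 2303/2500 ≈ 0.921200
step 3 [1.5y] bond c/2=1/200: DF=(1853709/2000000 − 1/200·(0.956800+0.921200))/(1+1/200) = 9129/10000 ≈ 0.912900
step 4 [2y] bond c/2=7/400: DF=(3773707/4000000 − 7/400·(0.956800+0.921200+0.912900))/(1+7/400) = 1099/1250 ≈ 0.879200
step 5 [2.5y] zero: DF = P = 4147/5000 ≈ 0.829400

1 1/2 598/625
2 1 2303/2500
3 3/2 9129/10000
4 2 1099/1250
5 5/2 4147/5000
DF(1y) is solved at step 2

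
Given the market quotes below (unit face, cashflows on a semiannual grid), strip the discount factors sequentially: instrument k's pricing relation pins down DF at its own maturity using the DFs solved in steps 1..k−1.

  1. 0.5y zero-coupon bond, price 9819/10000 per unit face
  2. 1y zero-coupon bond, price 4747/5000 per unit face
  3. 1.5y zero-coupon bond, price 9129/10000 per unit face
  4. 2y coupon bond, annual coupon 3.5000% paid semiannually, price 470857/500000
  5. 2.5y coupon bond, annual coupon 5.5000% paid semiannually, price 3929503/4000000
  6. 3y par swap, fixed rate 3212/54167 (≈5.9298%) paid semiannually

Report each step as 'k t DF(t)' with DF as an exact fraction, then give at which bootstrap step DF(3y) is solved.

1 1/2 9819/10000
2 1 4747/5000
3 3/2 9129/10000
4 2 4383/5000
5 5/2 1713/2000
6 3 4197/5000
DF(3y) is solved at step 6

step 1 [0.5y] zero: DF = P = 9819/10000 ≈ 0.981900
step 2 [1y] zero: DF = P = 4747/5000 ≈ 0.949400
step 3 [1.5y] zero: DF = P = 9129/10000 ≈ 0.912900
step 4 [2y] bond c/2=7/400: DF=(470857/500000 − 7/400·(0.981900+0.949400+0.912900))/(1+7/400) = 4383/5000 ≈ 0.876600
step 5 [2.5y] bond c/2=11/400: DF=(3929503/4000000 − 11/400·(0.981900+0.949400+0.912900+0.876600))/(1+11/400) = 1713/2000 ≈ 0.856500
step 6 [3y] swap r/2=1606/54167: DF=(1 − 1606/54167·(0.981900+0.949400+0.912900+0.876600+0.856500))/(1+1606/54167) = 4197/5000 ≈ 0.839400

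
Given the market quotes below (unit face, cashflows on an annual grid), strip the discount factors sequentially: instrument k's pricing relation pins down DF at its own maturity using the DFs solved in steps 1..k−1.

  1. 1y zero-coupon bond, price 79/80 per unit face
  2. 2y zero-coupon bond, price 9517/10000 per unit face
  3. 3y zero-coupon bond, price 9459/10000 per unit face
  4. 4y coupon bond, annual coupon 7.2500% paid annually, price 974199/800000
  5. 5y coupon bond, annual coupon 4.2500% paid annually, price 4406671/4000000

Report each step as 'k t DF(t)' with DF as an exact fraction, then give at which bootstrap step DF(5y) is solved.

1 1 79/80
2 2 9517/10000
3 3 9459/10000
4 4 2351/2500
5 5 563/625
DF(5y) is solved at step 5

step 1 [1y] zero: DF = P = 79/80 ≈ 0.987500
step 2 [2y] zero: DF = P = 9517/10000 ≈ 0.951700
step 3 [3y] zero: DF = P = 9459/10000 ≈ 0.945900
step 4 [4y] bond c/1=29/400: DF=(974199/800000 − 29/400·(0.987500+0.951700+0.945900))/(1+29/400) = 2351/2500 ≈ 0.940400
step 5 [5y] bond c/1=17/400: DF=(4406671/4000000 − 17/400·(0.987500+0.951700+0.945900+0.940400))/(1+17/400) = 563/625 ≈ 0.900800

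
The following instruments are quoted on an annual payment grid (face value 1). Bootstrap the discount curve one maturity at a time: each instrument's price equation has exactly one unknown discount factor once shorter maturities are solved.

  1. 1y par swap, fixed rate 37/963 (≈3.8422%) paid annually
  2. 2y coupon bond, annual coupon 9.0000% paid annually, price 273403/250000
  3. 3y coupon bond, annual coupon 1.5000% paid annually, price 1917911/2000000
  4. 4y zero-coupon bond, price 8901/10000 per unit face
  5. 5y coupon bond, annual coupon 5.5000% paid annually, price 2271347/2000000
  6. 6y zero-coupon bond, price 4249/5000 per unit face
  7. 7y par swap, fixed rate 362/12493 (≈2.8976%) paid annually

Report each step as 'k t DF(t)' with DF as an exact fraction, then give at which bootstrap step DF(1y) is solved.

1 1 963/1000
2 2 4619/5000
3 3 9169/10000
4 4 8901/10000
5 5 8839/10000
6 6 4249/5000
7 7 819/1000
DF(1y) is solved at step 1

step 1 [1y] swap r/1=37/963: DF=(1 − 37/963·(0))/(1+37/963) = 963/1000 ≈ 0.963000
step 2 [2y] bond c/1=9/100: DF=(273403/250000 − 9/100·(0.963000))/(1+9/100) = 4619/5000 ≈ 0.923800
step 3 [3y] bond c/1=3/200: DF=(1917911/2000000 − 3/200·(0.963000+0.923800))/(1+3/200) = 9169/10000 ≈ 0.916900
step 4 [4y] zero: DF = P = 8901/10000 ≈ 0.890100
step 5 [5y] bond c/1=11/200: DF=(2271347/2000000 − 11/200·(0.963000+0.923800+0.916900+0.890100))/(1+11/200) = 8839/10000 ≈ 0.883900
step 6 [6y] zero: DF = P = 4249/5000 ≈ 0.849800
step 7 [7y] swap r/1=362/12493: DF=(1 − 362/12493·(0.963000+0.923800+0.916900+0.890100+0.883900+0.849800))/(1+362/12493) = 819/1000 ≈ 0.819000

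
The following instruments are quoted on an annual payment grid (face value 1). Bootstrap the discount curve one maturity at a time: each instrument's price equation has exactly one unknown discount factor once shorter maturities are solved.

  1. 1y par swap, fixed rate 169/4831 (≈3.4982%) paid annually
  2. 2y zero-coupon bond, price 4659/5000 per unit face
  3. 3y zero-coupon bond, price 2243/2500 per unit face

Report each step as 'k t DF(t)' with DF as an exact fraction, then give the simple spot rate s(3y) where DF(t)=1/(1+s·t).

1 1 4831/5000
2 2 4659/5000
3 3 2243/2500
s(3y) = (1/(2243/2500) − 1)/(3) = 257/6729 ≈ 3.8193%

step 1 [1y] swap r/1=169/4831: DF=(1 − 169/4831·(0))/(1+169/4831) = 4831/5000 ≈ 0.966200
step 2 [2y] zero: DF = P = 4659/5000 ≈ 0.931800
step 3 [3y] zero: DF = P = 2243/2500 ≈ 0.897200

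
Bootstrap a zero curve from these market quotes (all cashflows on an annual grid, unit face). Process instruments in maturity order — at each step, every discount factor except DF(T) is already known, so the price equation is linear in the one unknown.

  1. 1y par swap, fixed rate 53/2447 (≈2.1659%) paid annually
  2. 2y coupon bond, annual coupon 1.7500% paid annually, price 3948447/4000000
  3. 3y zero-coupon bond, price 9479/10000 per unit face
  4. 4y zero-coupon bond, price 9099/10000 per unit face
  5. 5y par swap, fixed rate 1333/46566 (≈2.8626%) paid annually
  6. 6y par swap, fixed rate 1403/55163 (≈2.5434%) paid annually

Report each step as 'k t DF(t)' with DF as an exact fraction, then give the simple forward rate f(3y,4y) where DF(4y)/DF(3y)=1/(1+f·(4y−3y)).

1 1 2447/2500
2 2 9533/10000
3 3 9479/10000
4 4 9099/10000
5 5 8667/10000
6 6 8597/10000
f(3y,4y) = ((9479/10000)/(9099/10000) − 1)/(1) = 380/9099 ≈ 4.1763%

step 1 [1y] swap r/1=53/2447: DF=(1 − 53/2447·(0))/(1+53/2447) = 2447/2500 ≈ 0.978800
step 2 [2y] bond c/1=7/400: DF=(3948447/4000000 − 7/400·(0.978800))/(1+7/400) = 9533/10000 ≈ 0.953300
step 3 [3y] zero: DF = P = 9479/10000 ≈ 0.947900
step 4 [4y] zero: DF = P = 9099/10000 ≈ 0.909900
step 5 [5y] swap r/1=1333/46566: DF=(1 − 1333/46566·(0.978800+0.953300+0.947900+0.909900))/(1+1333/46566) = 8667/10000 ≈ 0.866700
step 6 [6y] swap r/1=1403/55163: DF=(1 − 1403/55163·(0.978800+0.953300+0.947900+0.909900+0.866700))/(1+1403/55163) = 8597/10000 ≈ 0.859700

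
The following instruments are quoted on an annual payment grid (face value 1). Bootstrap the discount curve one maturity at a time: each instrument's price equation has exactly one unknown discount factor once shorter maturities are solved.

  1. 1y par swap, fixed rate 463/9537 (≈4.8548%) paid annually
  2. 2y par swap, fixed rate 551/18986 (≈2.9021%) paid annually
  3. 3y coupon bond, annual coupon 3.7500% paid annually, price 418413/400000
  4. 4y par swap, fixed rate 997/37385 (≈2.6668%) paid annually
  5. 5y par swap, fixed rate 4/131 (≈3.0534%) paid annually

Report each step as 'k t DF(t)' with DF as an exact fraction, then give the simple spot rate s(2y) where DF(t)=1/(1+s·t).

1 1 9537/10000
2 2 9449/10000
3 3 2349/2500
4 4 9003/10000
5 5 2149/2500
s(2y) = (1/(9449/10000) − 1)/(2) = 551/18898 ≈ 2.9157%

step 1 [1y] swap r/1=463/9537: DF=(1 − 463/9537·(0))/(1+463/9537) = 9537/10000 ≈ 0.953700
step 2 [2y] swap r/1=551/18986: DF=(1 − 551/18986·(0.953700))/(1+551/18986) = 9449/10000 ≈ 0.944900
step 3 [3y] bond c/1=3/80: DF=(418413/400000 − 3/80·(0.953700+0.944900))/(1+3/80) = 2349/2500 ≈ 0.939600
step 4 [4y] swap r/1=997/37385: DF=(1 − 997/37385·(0.953700+0.944900+0.939600))/(1+997/37385) = 9003/10000 ≈ 0.900300
step 5 [5y] swap r/1=4/131: DF=(1 − 4/131·(0.953700+0.944900+0.939600+0.900300))/(1+4/131) = 2149/2500 ≈ 0.859600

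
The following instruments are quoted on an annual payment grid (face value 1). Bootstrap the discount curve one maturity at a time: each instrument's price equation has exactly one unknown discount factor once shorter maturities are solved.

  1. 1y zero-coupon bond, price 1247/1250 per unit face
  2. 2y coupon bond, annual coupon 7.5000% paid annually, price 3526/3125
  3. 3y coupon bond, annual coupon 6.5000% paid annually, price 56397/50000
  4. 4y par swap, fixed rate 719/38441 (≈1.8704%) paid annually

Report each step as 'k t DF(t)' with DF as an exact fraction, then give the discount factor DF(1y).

step 1 [1y] zero: DF = P = 1247/1250 ≈ 0.997600
step 2 [2y] bond c/1=3/40: DF=(3526/3125 − 3/40·(0.997600))/(1+3/40) = 49/50 ≈ 0.980000
step 3 [3y] bond c/1=13/200: DF=(56397/50000 − 13/200·(0.997600+0.980000))/(1+13/200) = 1173/1250 ≈ 0.938400
step 4 [4y] swap r/1=719/38441: DF=(1 − 719/38441·(0.997600+0.980000+0.938400))/(1+719/38441) = 9281/10000 ≈ 0.928100

1 1 1247/1250
2 2 49/50
3 3 1173/1250
4 4 9281/10000
DF(1y) = 1247/1250 ≈ 0.997600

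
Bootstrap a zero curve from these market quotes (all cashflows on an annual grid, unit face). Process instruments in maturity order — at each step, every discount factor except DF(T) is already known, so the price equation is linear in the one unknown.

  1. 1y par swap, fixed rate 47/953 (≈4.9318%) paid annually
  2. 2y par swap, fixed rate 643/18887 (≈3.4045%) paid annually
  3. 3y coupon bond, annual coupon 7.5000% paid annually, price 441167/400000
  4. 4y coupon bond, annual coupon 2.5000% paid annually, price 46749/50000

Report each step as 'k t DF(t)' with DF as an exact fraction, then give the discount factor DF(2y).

1 1 953/1000
2 2 9357/10000
3 3 4471/5000
4 4 8443/10000
DF(2y) = 9357/10000 ≈ 0.935700

step 1 [1y] swap r/1=47/953: DF=(1 − 47/953·(0))/(1+47/953) = 953/1000 ≈ 0.953000
step 2 [2y] swap r/1=643/18887: DF=(1 − 643/18887·(0.953000))/(1+643/18887) = 9357/10000 ≈ 0.935700
step 3 [3y] bond c/1=3/40: DF=(441167/400000 − 3/40·(0.953000+0.935700))/(1+3/40) = 4471/5000 ≈ 0.894200
step 4 [4y] bond c/1=1/40: DF=(46749/50000 − 1/40·(0.953000+0.935700+0.894200))/(1+1/40) = 8443/10000 ≈ 0.844300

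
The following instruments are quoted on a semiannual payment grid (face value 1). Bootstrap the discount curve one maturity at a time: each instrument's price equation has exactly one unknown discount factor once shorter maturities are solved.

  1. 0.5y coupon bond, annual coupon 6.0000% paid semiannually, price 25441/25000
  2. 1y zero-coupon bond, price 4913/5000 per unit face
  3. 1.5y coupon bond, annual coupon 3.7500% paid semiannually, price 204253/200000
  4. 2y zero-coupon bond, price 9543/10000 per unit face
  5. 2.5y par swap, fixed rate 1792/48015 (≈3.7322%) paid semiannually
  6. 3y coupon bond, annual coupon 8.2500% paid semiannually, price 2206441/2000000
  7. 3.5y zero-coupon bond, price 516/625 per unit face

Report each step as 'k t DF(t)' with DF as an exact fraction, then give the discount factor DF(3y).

step 1 [0.5y] bond c/2=3/100: DF=(25441/25000 − 3/100·(0))/(1+3/100) = 247/250 ≈ 0.988000
step 2 [1y] zero: DF = P = 4913/5000 ≈ 0.982600
step 3 [1.5y] bond c/2=3/160: DF=(204253/200000 − 3/160·(0.988000+0.982600))/(1+3/160) = 4831/5000 ≈ 0.966200
step 4 [2y] zero: DF = P = 9543/10000 ≈ 0.954300
step 5 [2.5y] swap r/2=896/48015: DF=(1 − 896/48015·(0.988000+0.982600+0.966200+0.954300))/(1+896/48015) = 569/625 ≈ 0.910400
step 6 [3y] bond c/2=33/800: DF=(2206441/2000000 − 33/800·(0.988000+0.982600+0.966200+0.954300+0.910400))/(1+33/800) = 8693/10000 ≈ 0.869300
step 7 [3.5y] zero: DF = P = 516/625 ≈ 0.825600

1 1/2 247/250
2 1 4913/5000
3 3/2 4831/5000
4 2 9543/10000
5 5/2 569/625
6 3 8693/10000
7 7/2 516/625
DF(3y) = 8693/10000 ≈ 0.869300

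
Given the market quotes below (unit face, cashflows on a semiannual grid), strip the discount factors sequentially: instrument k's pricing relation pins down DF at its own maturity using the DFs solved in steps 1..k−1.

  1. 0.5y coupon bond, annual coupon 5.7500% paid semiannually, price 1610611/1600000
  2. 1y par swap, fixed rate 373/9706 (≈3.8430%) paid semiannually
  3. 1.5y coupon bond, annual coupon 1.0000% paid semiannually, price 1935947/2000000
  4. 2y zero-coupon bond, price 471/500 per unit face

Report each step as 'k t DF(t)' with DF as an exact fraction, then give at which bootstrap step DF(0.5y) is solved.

step 1 [0.5y] bond c/2=23/800: DF=(1610611/1600000 − 23/800·(0))/(1+23/800) = 1957/2000 ≈ 0.978500
step 2 [1y] swap r/2=373/19412: DF=(1 − 373/19412·(0.978500))/(1+373/19412) = 9627/10000 ≈ 0.962700
step 3 [1.5y] bond c/2=1/200: DF=(1935947/2000000 − 1/200·(0.978500+0.962700))/(1+1/200) = 1907/2000 ≈ 0.953500
step 4 [2y] zero: DF = P = 471/500 ≈ 0.942000

1 1/2 1957/2000
2 1 9627/10000
3 3/2 1907/2000
4 2 471/500
DF(0.5y) is solved at step 1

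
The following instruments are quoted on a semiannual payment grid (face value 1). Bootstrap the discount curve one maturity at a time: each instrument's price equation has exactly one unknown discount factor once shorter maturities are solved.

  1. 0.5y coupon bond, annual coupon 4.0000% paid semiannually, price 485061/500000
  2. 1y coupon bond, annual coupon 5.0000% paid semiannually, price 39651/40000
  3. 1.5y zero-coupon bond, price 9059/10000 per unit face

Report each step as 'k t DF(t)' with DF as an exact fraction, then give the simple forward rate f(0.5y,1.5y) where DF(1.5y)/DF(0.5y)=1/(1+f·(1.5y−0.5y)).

1 1/2 9511/10000
2 1 9439/10000
3 3/2 9059/10000
f(0.5y,1.5y) = ((9511/10000)/(9059/10000) − 1)/(1) = 452/9059 ≈ 4.9895%

step 1 [0.5y] bond c/2=1/50: DF=(485061/500000 − 1/50·(0))/(1+1/50) = 9511/10000 ≈ 0.951100
step 2 [1y] bond c/2=1/40: DF=(39651/40000 − 1/40·(0.951100))/(1+1/40) = 9439/10000 ≈ 0.943900
step 3 [1.5y] zero: DF = P = 9059/10000 ≈ 0.905900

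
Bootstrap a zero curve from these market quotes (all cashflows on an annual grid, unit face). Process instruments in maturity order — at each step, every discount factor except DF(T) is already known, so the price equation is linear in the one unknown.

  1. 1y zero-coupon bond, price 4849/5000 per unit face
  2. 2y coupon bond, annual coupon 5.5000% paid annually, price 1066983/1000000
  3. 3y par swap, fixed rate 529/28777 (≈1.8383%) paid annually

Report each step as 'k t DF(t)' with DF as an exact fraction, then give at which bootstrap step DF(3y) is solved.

1 1 4849/5000
2 2 1201/1250
3 3 9471/10000
DF(3y) is solved at step 3

step 1 [1y] zero: DF = P = 4849/5000 ≈ 0.969800
step 2 [2y] bond c/1=11/200: DF=(1066983/1000000 − 11/200·(0.969800))/(1+11/200) = 1201/1250 ≈ 0.960800
step 3 [3y] swap r/1=529/28777: DF=(1 − 529/28777·(0.969800+0.960800))/(1+529/28777) = 9471/10000 ≈ 0.947100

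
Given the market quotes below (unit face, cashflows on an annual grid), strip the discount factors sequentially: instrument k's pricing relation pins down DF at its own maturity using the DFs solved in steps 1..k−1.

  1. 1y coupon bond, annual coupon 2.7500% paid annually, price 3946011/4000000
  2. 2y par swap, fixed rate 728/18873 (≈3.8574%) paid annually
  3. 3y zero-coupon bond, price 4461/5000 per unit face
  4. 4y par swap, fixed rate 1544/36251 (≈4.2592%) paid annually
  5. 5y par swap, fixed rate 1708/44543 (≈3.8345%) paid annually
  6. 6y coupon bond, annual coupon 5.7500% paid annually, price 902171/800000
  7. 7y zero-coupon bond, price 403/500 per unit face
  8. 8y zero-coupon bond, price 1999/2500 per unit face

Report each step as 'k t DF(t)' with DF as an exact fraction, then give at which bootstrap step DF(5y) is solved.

1 1 9601/10000
2 2 1159/1250
3 3 4461/5000
4 4 1057/1250
5 5 2073/2500
6 6 4121/5000
7 7 403/500
8 8 1999/2500
DF(5y) is solved at step 5

step 1 [1y] bond c/1=11/400: DF=(3946011/4000000 − 11/400·(0))/(1+11/400) = 9601/10000 ≈ 0.960100
step 2 [2y] swap r/1=728/18873: DF=(1 − 728/18873·(0.960100))/(1+728/18873) = 1159/1250 ≈ 0.927200
step 3 [3y] zero: DF = P = 4461/5000 ≈ 0.892200
step 4 [4y] swap r/1=1544/36251: DF=(1 − 1544/36251·(0.960100+0.927200+0.892200))/(1+1544/36251) = 1057/1250 ≈ 0.845600
step 5 [5y] swap r/1=1708/44543: DF=(1 − 1708/44543·(0.960100+0.927200+0.892200+0.845600))/(1+1708/44543) = 2073/2500 ≈ 0.829200
step 6 [6y] bond c/1=23/400: DF=(902171/800000 − 23/400·(0.960100+0.927200+0.892200+0.845600+0.829200))/(1+23/400) = 4121/5000 ≈ 0.824200
step 7 [7y] zero: DF = P = 403/500 ≈ 0.806000
step 8 [8y] zero: DF = P = 1999/2500 ≈ 0.799600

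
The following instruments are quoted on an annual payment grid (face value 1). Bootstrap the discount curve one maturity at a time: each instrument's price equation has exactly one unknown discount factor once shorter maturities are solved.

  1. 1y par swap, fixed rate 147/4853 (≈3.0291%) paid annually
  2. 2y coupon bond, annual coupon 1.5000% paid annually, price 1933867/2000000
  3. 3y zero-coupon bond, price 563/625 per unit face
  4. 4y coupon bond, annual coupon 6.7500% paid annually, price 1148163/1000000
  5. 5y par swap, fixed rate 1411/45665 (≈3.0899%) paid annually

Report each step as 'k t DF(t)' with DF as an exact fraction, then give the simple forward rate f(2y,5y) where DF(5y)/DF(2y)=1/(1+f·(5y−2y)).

step 1 [1y] swap r/1=147/4853: DF=(1 − 147/4853·(0))/(1+147/4853) = 4853/5000 ≈ 0.970600
step 2 [2y] bond c/1=3/200: DF=(1933867/2000000 − 3/200·(0.970600))/(1+3/200) = 9383/10000 ≈ 0.938300
step 3 [3y] zero: DF = P = 563/625 ≈ 0.900800
step 4 [4y] bond c/1=27/400: DF=(1148163/1000000 − 27/400·(0.970600+0.938300+0.900800))/(1+27/400) = 8979/10000 ≈ 0.897900
step 5 [5y] swap r/1=1411/45665: DF=(1 − 1411/45665·(0.970600+0.938300+0.900800+0.897900))/(1+1411/45665) = 8589/10000 ≈ 0.858900

1 1 4853/5000
2 2 9383/10000
3 3 563/625
4 4 8979/10000
5 5 8589/10000
f(2y,5y) = ((9383/10000)/(8589/10000) − 1)/(3) = 794/25767 ≈ 3.0815%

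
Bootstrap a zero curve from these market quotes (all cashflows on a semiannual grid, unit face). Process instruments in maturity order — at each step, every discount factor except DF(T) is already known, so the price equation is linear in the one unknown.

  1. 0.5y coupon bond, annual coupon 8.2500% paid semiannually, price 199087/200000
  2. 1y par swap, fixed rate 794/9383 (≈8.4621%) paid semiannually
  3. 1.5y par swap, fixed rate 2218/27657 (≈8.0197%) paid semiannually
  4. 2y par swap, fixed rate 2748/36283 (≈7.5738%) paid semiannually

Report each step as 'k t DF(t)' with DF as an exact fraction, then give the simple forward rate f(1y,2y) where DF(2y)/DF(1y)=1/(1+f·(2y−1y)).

step 1 [0.5y] bond c/2=33/800: DF=(199087/200000 − 33/800·(0))/(1+33/800) = 239/250 ≈ 0.956000
step 2 [1y] swap r/2=397/9383: DF=(1 − 397/9383·(0.956000))/(1+397/9383) = 4603/5000 ≈ 0.920600
step 3 [1.5y] swap r/2=1109/27657: DF=(1 − 1109/27657·(0.956000+0.920600))/(1+1109/27657) = 8891/10000 ≈ 0.889100
step 4 [2y] swap r/2=1374/36283: DF=(1 − 1374/36283·(0.956000+0.920600+0.889100))/(1+1374/36283) = 4313/5000 ≈ 0.862600

1 1/2 239/250
2 1 4603/5000
3 3/2 8891/10000
4 2 4313/5000
f(1y,2y) = ((4603/5000)/(4313/5000) − 1)/(1) = 290/4313 ≈ 6.7239%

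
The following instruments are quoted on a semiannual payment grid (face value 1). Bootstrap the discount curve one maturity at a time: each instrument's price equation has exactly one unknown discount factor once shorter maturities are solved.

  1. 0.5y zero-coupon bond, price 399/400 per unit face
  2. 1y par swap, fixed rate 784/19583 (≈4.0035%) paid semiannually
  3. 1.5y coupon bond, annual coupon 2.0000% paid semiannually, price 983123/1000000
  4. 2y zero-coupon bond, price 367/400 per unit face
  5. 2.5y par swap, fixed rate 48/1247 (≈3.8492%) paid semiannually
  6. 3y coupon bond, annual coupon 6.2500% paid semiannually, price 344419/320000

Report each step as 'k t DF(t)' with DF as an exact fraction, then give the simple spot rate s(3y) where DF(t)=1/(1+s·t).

step 1 [0.5y] zero: DF = P = 399/400 ≈ 0.997500
step 2 [1y] swap r/2=392/19583: DF=(1 − 392/19583·(0.997500))/(1+392/19583) = 1201/1250 ≈ 0.960800
step 3 [1.5y] bond c/2=1/100: DF=(983123/1000000 − 1/100·(0.997500+0.960800))/(1+1/100) = 477/500 ≈ 0.954000
step 4 [2y] zero: DF = P = 367/400 ≈ 0.917500
step 5 [2.5y] swap r/2=24/1247: DF=(1 − 24/1247·(0.997500+0.960800+0.954000+0.917500))/(1+24/1247) = 568/625 ≈ 0.908800
step 6 [3y] bond c/2=1/32: DF=(344419/320000 − 1/32·(0.997500+0.960800+0.954000+0.917500+0.908800))/(1+1/32) = 9001/10000 ≈ 0.900100

1 1/2 399/400
2 1 1201/1250
3 3/2 477/500
4 2 367/400
5 5/2 568/625
6 3 9001/10000
s(3y) = (1/(9001/10000) − 1)/(3) = 333/9001 ≈ 3.6996%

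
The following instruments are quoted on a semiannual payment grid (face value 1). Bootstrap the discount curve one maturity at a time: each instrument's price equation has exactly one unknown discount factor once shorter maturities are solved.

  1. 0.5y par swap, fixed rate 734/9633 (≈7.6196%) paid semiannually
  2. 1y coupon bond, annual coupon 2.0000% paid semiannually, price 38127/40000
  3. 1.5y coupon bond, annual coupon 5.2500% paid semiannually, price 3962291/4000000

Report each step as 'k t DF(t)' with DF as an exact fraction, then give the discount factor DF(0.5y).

1 1/2 9633/10000
2 1 4671/5000
3 3/2 9167/10000
DF(0.5y) = 9633/10000 ≈ 0.963300

step 1 [0.5y] swap r/2=367/9633: DF=(1 − 367/9633·(0))/(1+367/9633) = 9633/10000 ≈ 0.963300
step 2 [1y] bond c/2=1/100: DF=(38127/40000 − 1/100·(0.963300))/(1+1/100) = 4671/5000 ≈ 0.934200
step 3 [1.5y] bond c/2=21/800: DF=(3962291/4000000 − 21/800·(0.963300+0.934200))/(1+21/800) = 9167/10000 ≈ 0.916700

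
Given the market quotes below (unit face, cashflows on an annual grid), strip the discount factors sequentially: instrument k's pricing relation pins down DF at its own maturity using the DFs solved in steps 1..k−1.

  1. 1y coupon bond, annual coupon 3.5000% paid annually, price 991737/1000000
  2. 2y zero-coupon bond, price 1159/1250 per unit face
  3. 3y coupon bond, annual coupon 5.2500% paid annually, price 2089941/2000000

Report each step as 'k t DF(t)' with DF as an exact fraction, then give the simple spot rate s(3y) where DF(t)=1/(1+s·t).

1 1 4791/5000
2 2 1159/1250
3 3 2247/2500
s(3y) = (1/(2247/2500) − 1)/(3) = 253/6741 ≈ 3.7532%

step 1 [1y] bond c/1=7/200: DF=(991737/1000000 − 7/200·(0))/(1+7/200) = 4791/5000 ≈ 0.958200
step 2 [2y] zero: DF = P = 1159/1250 ≈ 0.927200
step 3 [3y] bond c/1=21/400: DF=(2089941/2000000 − 21/400·(0.958200+0.927200))/(1+21/400) = 2247/2500 ≈ 0.898800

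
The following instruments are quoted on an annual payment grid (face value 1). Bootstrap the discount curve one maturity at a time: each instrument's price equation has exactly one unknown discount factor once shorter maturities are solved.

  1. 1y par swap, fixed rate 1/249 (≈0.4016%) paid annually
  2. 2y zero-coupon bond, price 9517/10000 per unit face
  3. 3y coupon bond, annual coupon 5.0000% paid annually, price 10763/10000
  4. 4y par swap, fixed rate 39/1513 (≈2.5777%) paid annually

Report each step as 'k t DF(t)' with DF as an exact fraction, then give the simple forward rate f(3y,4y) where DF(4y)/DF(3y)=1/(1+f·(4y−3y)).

step 1 [1y] swap r/1=1/249: DF=(1 − 1/249·(0))/(1+1/249) = 249/250 ≈ 0.996000
step 2 [2y] zero: DF = P = 9517/10000 ≈ 0.951700
step 3 [3y] bond c/1=1/20: DF=(10763/10000 − 1/20·(0.996000+0.951700))/(1+1/20) = 9323/10000 ≈ 0.932300
step 4 [4y] swap r/1=39/1513: DF=(1 − 39/1513·(0.996000+0.951700+0.932300))/(1+39/1513) = 361/400 ≈ 0.902500

1 1 249/250
2 2 9517/10000
3 3 9323/10000
4 4 361/400
f(3y,4y) = ((9323/10000)/(361/400) − 1)/(1) = 298/9025 ≈ 3.3019%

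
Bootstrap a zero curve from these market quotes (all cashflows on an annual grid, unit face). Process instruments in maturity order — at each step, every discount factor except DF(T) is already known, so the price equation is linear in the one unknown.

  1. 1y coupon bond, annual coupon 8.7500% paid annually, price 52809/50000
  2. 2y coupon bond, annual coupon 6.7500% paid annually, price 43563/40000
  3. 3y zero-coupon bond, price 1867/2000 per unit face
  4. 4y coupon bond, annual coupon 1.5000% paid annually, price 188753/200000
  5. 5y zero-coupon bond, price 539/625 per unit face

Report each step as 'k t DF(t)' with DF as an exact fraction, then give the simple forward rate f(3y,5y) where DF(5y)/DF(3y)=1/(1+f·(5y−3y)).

1 1 607/625
2 2 2397/2500
3 3 1867/2000
4 4 71/80
5 5 539/625
f(3y,5y) = ((1867/2000)/(539/625) − 1)/(2) = 711/17248 ≈ 4.1222%

step 1 [1y] bond c/1=7/80: DF=(52809/50000 − 7/80·(0))/(1+7/80) = 607/625 ≈ 0.971200
step 2 [2y] bond c/1=27/400: DF=(43563/40000 − 27/400·(0.971200))/(1+27/400) = 2397/2500 ≈ 0.958800
step 3 [3y] zero: DF = P = 1867/2000 ≈ 0.933500
step 4 [4y] bond c/1=3/200: DF=(188753/200000 − 3/200·(0.971200+0.958800+0.933500))/(1+3/200) = 71/80 ≈ 0.887500
step 5 [5y] zero: DF = P = 539/625 ≈ 0.862400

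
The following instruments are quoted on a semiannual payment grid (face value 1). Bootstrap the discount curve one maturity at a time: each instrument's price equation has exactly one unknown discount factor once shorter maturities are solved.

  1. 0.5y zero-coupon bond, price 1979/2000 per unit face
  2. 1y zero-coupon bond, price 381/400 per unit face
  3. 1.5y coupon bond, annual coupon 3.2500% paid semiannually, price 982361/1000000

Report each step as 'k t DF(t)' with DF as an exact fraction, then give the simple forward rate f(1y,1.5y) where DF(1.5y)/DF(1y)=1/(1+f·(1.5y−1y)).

step 1 [0.5y] zero: DF = P = 1979/2000 ≈ 0.989500
step 2 [1y] zero: DF = P = 381/400 ≈ 0.952500
step 3 [1.5y] bond c/2=13/800: DF=(982361/1000000 − 13/800·(0.989500+0.952500))/(1+13/800) = 2339/2500 ≈ 0.935600

1 1/2 1979/2000
2 1 381/400
3 3/2 2339/2500
f(1y,1.5y) = ((381/400)/(2339/2500) − 1)/(1/2) = 169/4678 ≈ 3.6127%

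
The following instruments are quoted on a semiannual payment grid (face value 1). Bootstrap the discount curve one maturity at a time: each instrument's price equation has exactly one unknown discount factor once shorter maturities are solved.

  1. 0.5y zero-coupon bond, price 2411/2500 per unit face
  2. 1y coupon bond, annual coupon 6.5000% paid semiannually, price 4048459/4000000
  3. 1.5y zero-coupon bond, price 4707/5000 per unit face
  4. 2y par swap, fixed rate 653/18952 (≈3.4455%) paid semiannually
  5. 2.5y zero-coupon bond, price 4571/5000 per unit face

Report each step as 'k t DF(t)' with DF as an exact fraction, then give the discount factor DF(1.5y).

step 1 [0.5y] zero: DF = P = 2411/2500 ≈ 0.964400
step 2 [1y] bond c/2=13/400: DF=(4048459/4000000 − 13/400·(0.964400))/(1+13/400) = 9499/10000 ≈ 0.949900
step 3 [1.5y] zero: DF = P = 4707/5000 ≈ 0.941400
step 4 [2y] swap r/2=653/37904: DF=(1 − 653/37904·(0.964400+0.949900+0.941400))/(1+653/37904) = 9347/10000 ≈ 0.934700
step 5 [2.5y] zero: DF = P = 4571/5000 ≈ 0.914200

1 1/2 2411/2500
2 1 9499/10000
3 3/2 4707/5000
4 2 9347/10000
5 5/2 4571/5000
DF(1.5y) = 4707/5000 ≈ 0.941400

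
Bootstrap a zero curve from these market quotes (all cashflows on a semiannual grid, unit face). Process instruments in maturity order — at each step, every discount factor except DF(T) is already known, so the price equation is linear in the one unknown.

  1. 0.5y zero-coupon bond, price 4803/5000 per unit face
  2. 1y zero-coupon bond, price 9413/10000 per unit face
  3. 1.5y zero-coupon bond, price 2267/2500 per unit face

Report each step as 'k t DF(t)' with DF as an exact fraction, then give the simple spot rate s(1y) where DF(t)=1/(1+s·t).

1 1/2 4803/5000
2 1 9413/10000
3 3/2 2267/2500
s(1y) = (1/(9413/10000) − 1)/(1) = 587/9413 ≈ 6.2361%

step 1 [0.5y] zero: DF = P = 4803/5000 ≈ 0.960600
step 2 [1y] zero: DF = P = 9413/10000 ≈ 0.941300
step 3 [1.5y] zero: DF = P = 2267/2500 ≈ 0.906800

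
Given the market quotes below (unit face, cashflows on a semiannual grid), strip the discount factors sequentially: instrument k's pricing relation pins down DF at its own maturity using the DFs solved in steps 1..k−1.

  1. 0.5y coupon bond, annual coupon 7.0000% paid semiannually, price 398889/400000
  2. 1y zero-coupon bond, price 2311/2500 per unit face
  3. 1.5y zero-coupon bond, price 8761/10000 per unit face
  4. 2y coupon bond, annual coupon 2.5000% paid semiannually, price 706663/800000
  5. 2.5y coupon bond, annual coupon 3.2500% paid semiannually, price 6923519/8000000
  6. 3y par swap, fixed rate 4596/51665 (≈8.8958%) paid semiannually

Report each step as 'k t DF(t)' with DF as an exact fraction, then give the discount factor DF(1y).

step 1 [0.5y] bond c/2=7/200: DF=(398889/400000 − 7/200·(0))/(1+7/200) = 1927/2000 ≈ 0.963500
step 2 [1y] zero: DF = P = 2311/2500 ≈ 0.924400
step 3 [1.5y] zero: DF = P = 8761/10000 ≈ 0.876100
step 4 [2y] bond c/2=1/80: DF=(706663/800000 − 1/80·(0.963500+0.924400+0.876100))/(1+1/80) = 8383/10000 ≈ 0.838300
step 5 [2.5y] bond c/2=13/800: DF=(6923519/8000000 − 13/800·(0.963500+0.924400+0.876100+0.838300))/(1+13/800) = 397/500 ≈ 0.794000
step 6 [3y] swap r/2=2298/51665: DF=(1 − 2298/51665·(0.963500+0.924400+0.876100+0.838300+0.794000))/(1+2298/51665) = 3851/5000 ≈ 0.770200

1 1/2 1927/2000
2 1 2311/2500
3 3/2 8761/10000
4 2 8383/10000
5 5/2 397/500
6 3 3851/5000
DF(1y) = 2311/2500 ≈ 0.924400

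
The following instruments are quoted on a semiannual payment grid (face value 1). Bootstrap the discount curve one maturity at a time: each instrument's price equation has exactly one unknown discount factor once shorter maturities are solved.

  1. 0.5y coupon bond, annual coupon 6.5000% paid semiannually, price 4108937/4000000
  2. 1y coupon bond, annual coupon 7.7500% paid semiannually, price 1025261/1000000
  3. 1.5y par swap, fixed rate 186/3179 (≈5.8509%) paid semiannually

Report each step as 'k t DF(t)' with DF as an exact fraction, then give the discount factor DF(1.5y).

step 1 [0.5y] bond c/2=13/400: DF=(4108937/4000000 − 13/400·(0))/(1+13/400) = 9949/10000 ≈ 0.994900
step 2 [1y] bond c/2=31/800: DF=(1025261/1000000 − 31/800·(0.994900))/(1+31/800) = 9499/10000 ≈ 0.949900
step 3 [1.5y] swap r/2=93/3179: DF=(1 − 93/3179·(0.994900+0.949900))/(1+93/3179) = 9163/10000 ≈ 0.916300

1 1/2 9949/10000
2 1 9499/10000
3 3/2 9163/10000
DF(1.5y) = 9163/10000 ≈ 0.916300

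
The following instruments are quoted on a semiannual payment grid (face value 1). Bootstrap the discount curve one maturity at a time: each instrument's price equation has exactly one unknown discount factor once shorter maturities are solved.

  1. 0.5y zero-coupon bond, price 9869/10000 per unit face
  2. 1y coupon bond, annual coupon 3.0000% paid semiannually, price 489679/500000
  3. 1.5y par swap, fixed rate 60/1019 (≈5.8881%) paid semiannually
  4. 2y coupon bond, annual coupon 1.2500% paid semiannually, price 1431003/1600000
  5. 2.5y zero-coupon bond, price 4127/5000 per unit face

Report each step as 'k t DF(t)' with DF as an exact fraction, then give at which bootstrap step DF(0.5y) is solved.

1 1/2 9869/10000
2 1 9503/10000
3 3/2 229/250
4 2 8711/10000
5 5/2 4127/5000
DF(0.5y) is solved at step 1

step 1 [0.5y] zero: DF = P = 9869/10000 ≈ 0.986900
step 2 [1y] bond c/2=3/200: DF=(489679/500000 − 3/200·(0.986900))/(1+3/200) = 9503/10000 ≈ 0.950300
step 3 [1.5y] swap r/2=30/1019: DF=(1 − 30/1019·(0.986900+0.950300))/(1+30/1019) = 229/250 ≈ 0.916000
step 4 [2y] bond c/2=1/160: DF=(1431003/1600000 − 1/160·(0.986900+0.950300+0.916000))/(1+1/160) = 8711/10000 ≈ 0.871100
step 5 [2.5y] zero: DF = P = 4127/5000 ≈ 0.825400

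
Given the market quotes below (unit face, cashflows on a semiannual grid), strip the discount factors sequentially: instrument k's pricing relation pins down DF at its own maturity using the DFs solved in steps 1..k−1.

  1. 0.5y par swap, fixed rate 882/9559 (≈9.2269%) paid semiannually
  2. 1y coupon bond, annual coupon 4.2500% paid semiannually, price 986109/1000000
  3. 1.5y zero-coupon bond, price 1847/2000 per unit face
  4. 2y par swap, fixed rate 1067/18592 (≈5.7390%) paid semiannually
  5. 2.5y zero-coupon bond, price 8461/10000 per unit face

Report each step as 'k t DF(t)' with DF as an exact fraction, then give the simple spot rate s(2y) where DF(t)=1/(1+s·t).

step 1 [0.5y] swap r/2=441/9559: DF=(1 − 441/9559·(0))/(1+441/9559) = 9559/10000 ≈ 0.955900
step 2 [1y] bond c/2=17/800: DF=(986109/1000000 − 17/800·(0.955900))/(1+17/800) = 9457/10000 ≈ 0.945700
step 3 [1.5y] zero: DF = P = 1847/2000 ≈ 0.923500
step 4 [2y] swap r/2=1067/37184: DF=(1 − 1067/37184·(0.955900+0.945700+0.923500))/(1+1067/37184) = 8933/10000 ≈ 0.893300
step 5 [2.5y] zero: DF = P = 8461/10000 ≈ 0.846100

1 1/2 9559/10000
2 1 9457/10000
3 3/2 1847/2000
4 2 8933/10000
5 5/2 8461/10000
s(2y) = (1/(8933/10000) − 1)/(2) = 1067/17866 ≈ 5.9722%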